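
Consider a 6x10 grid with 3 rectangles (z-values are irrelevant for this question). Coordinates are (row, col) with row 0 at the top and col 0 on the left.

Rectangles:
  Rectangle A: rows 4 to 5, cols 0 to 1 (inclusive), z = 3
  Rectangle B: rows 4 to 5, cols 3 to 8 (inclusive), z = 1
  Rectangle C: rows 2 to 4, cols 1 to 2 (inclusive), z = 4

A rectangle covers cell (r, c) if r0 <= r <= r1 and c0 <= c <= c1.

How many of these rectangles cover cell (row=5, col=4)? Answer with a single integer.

Answer: 1

Derivation:
Check cell (5,4):
  A: rows 4-5 cols 0-1 -> outside (col miss)
  B: rows 4-5 cols 3-8 -> covers
  C: rows 2-4 cols 1-2 -> outside (row miss)
Count covering = 1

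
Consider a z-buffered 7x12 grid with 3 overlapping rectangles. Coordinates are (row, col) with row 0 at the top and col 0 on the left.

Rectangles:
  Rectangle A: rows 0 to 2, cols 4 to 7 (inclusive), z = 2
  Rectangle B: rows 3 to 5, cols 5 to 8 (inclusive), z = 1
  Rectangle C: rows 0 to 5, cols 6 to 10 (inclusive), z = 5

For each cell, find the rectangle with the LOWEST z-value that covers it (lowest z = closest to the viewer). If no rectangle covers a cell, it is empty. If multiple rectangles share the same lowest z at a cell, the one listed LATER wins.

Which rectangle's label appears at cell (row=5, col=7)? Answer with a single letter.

Answer: B

Derivation:
Check cell (5,7):
  A: rows 0-2 cols 4-7 -> outside (row miss)
  B: rows 3-5 cols 5-8 z=1 -> covers; best now B (z=1)
  C: rows 0-5 cols 6-10 z=5 -> covers; best now B (z=1)
Winner: B at z=1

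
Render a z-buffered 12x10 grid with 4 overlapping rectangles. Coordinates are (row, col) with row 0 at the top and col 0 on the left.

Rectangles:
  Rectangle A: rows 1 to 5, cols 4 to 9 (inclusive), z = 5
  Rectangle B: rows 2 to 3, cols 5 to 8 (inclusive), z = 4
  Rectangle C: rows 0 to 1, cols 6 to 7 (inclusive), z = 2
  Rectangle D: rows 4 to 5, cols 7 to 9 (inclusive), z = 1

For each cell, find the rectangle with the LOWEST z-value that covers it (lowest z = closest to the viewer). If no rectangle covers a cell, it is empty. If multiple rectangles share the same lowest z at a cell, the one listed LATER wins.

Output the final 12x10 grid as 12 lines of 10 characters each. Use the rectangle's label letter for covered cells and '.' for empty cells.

......CC..
....AACCAA
....ABBBBA
....ABBBBA
....AAADDD
....AAADDD
..........
..........
..........
..........
..........
..........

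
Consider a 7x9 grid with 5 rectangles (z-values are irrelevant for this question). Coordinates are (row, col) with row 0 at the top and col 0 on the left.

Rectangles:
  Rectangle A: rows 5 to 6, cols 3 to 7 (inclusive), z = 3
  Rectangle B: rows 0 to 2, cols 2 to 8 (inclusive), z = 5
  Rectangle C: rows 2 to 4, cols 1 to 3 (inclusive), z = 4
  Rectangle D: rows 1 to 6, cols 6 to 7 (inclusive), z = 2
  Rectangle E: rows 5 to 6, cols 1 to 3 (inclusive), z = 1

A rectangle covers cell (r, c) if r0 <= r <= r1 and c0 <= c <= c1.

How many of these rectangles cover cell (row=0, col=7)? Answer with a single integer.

Answer: 1

Derivation:
Check cell (0,7):
  A: rows 5-6 cols 3-7 -> outside (row miss)
  B: rows 0-2 cols 2-8 -> covers
  C: rows 2-4 cols 1-3 -> outside (row miss)
  D: rows 1-6 cols 6-7 -> outside (row miss)
  E: rows 5-6 cols 1-3 -> outside (row miss)
Count covering = 1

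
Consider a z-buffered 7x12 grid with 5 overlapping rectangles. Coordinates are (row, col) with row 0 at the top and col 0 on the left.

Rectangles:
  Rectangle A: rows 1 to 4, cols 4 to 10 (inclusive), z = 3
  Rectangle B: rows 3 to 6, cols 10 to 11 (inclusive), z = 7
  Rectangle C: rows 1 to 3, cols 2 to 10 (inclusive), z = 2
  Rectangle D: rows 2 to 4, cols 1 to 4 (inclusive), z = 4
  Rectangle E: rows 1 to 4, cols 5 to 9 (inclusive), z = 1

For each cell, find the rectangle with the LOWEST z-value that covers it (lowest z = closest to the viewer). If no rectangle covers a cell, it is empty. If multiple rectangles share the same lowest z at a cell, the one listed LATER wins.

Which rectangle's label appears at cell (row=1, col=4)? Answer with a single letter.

Answer: C

Derivation:
Check cell (1,4):
  A: rows 1-4 cols 4-10 z=3 -> covers; best now A (z=3)
  B: rows 3-6 cols 10-11 -> outside (row miss)
  C: rows 1-3 cols 2-10 z=2 -> covers; best now C (z=2)
  D: rows 2-4 cols 1-4 -> outside (row miss)
  E: rows 1-4 cols 5-9 -> outside (col miss)
Winner: C at z=2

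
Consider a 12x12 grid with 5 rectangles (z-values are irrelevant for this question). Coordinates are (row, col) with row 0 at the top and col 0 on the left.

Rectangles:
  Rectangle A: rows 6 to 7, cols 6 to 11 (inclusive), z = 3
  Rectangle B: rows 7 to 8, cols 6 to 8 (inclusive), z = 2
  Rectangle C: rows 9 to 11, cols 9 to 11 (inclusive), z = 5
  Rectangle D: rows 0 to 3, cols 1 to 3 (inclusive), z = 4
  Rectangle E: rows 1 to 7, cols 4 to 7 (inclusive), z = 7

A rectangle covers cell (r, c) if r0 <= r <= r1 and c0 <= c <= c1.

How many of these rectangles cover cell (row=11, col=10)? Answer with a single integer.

Answer: 1

Derivation:
Check cell (11,10):
  A: rows 6-7 cols 6-11 -> outside (row miss)
  B: rows 7-8 cols 6-8 -> outside (row miss)
  C: rows 9-11 cols 9-11 -> covers
  D: rows 0-3 cols 1-3 -> outside (row miss)
  E: rows 1-7 cols 4-7 -> outside (row miss)
Count covering = 1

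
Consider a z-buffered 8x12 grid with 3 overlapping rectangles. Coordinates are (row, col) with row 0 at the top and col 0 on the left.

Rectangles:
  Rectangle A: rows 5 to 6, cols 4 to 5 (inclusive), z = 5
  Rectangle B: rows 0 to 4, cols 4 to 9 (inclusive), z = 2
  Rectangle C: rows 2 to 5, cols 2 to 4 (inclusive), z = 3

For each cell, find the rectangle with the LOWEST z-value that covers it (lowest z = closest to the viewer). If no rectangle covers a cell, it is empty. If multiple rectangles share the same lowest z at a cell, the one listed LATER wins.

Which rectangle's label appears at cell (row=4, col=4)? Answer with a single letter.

Answer: B

Derivation:
Check cell (4,4):
  A: rows 5-6 cols 4-5 -> outside (row miss)
  B: rows 0-4 cols 4-9 z=2 -> covers; best now B (z=2)
  C: rows 2-5 cols 2-4 z=3 -> covers; best now B (z=2)
Winner: B at z=2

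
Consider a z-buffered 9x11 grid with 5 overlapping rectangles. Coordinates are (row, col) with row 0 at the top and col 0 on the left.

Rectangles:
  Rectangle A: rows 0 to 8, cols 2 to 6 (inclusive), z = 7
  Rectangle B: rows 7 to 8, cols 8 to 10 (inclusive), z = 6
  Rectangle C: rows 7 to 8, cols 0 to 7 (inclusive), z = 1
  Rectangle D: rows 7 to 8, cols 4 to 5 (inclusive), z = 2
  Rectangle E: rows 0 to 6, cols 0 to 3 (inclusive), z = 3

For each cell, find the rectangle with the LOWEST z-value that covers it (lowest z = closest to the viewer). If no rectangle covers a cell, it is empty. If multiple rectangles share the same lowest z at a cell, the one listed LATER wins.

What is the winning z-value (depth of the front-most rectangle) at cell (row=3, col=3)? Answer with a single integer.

Answer: 3

Derivation:
Check cell (3,3):
  A: rows 0-8 cols 2-6 z=7 -> covers; best now A (z=7)
  B: rows 7-8 cols 8-10 -> outside (row miss)
  C: rows 7-8 cols 0-7 -> outside (row miss)
  D: rows 7-8 cols 4-5 -> outside (row miss)
  E: rows 0-6 cols 0-3 z=3 -> covers; best now E (z=3)
Winner: E at z=3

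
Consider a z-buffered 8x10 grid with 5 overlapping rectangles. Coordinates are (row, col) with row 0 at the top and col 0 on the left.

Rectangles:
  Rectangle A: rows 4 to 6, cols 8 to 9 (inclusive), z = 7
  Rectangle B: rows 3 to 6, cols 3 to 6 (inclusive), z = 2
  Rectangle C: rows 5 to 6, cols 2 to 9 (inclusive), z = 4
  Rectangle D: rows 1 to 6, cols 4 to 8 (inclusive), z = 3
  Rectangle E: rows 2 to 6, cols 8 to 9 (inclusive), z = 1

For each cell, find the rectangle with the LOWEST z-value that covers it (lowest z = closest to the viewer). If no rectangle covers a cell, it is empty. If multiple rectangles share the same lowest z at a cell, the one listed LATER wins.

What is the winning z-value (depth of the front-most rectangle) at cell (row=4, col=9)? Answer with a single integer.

Answer: 1

Derivation:
Check cell (4,9):
  A: rows 4-6 cols 8-9 z=7 -> covers; best now A (z=7)
  B: rows 3-6 cols 3-6 -> outside (col miss)
  C: rows 5-6 cols 2-9 -> outside (row miss)
  D: rows 1-6 cols 4-8 -> outside (col miss)
  E: rows 2-6 cols 8-9 z=1 -> covers; best now E (z=1)
Winner: E at z=1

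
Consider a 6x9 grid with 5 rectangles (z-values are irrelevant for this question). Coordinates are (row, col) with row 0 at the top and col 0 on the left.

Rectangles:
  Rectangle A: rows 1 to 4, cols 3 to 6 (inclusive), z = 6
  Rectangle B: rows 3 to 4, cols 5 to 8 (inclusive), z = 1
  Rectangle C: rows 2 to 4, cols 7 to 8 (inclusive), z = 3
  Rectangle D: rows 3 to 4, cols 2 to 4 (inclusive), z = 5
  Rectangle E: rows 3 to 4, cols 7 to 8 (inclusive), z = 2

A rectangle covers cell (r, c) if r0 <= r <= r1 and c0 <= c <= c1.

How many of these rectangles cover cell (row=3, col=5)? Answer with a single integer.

Check cell (3,5):
  A: rows 1-4 cols 3-6 -> covers
  B: rows 3-4 cols 5-8 -> covers
  C: rows 2-4 cols 7-8 -> outside (col miss)
  D: rows 3-4 cols 2-4 -> outside (col miss)
  E: rows 3-4 cols 7-8 -> outside (col miss)
Count covering = 2

Answer: 2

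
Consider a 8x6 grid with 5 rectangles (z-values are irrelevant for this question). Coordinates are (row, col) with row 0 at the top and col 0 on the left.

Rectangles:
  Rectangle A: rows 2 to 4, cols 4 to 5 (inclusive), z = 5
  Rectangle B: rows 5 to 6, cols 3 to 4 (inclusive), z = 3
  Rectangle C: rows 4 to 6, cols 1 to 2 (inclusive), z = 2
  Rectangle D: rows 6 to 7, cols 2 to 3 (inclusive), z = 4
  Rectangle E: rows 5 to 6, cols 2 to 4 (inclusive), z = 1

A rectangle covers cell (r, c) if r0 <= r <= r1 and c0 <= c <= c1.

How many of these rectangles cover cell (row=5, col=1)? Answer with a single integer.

Check cell (5,1):
  A: rows 2-4 cols 4-5 -> outside (row miss)
  B: rows 5-6 cols 3-4 -> outside (col miss)
  C: rows 4-6 cols 1-2 -> covers
  D: rows 6-7 cols 2-3 -> outside (row miss)
  E: rows 5-6 cols 2-4 -> outside (col miss)
Count covering = 1

Answer: 1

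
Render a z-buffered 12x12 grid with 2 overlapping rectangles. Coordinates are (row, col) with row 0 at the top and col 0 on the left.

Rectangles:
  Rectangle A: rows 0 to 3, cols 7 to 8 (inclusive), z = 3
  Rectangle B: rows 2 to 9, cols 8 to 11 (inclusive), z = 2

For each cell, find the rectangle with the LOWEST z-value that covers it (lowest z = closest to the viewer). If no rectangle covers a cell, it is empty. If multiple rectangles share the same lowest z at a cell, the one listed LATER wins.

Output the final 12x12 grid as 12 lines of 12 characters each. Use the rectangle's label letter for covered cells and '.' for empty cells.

.......AA...
.......AA...
.......ABBBB
.......ABBBB
........BBBB
........BBBB
........BBBB
........BBBB
........BBBB
........BBBB
............
............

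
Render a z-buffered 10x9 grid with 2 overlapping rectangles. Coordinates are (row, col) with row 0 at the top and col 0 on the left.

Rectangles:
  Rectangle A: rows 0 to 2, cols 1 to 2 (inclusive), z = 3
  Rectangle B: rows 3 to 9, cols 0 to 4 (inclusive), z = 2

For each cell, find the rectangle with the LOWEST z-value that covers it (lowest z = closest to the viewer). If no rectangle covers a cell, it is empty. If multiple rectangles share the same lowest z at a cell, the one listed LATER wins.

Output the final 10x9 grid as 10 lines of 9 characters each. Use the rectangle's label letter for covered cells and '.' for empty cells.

.AA......
.AA......
.AA......
BBBBB....
BBBBB....
BBBBB....
BBBBB....
BBBBB....
BBBBB....
BBBBB....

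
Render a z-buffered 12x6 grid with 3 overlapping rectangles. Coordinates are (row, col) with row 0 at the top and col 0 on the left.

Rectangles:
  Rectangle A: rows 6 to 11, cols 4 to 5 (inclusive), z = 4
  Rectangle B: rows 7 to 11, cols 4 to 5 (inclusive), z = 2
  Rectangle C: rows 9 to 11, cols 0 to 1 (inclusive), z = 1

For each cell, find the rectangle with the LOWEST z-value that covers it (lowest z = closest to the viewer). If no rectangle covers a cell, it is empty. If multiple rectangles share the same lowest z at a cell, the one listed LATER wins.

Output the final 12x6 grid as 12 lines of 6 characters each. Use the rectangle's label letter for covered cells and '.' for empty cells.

......
......
......
......
......
......
....AA
....BB
....BB
CC..BB
CC..BB
CC..BB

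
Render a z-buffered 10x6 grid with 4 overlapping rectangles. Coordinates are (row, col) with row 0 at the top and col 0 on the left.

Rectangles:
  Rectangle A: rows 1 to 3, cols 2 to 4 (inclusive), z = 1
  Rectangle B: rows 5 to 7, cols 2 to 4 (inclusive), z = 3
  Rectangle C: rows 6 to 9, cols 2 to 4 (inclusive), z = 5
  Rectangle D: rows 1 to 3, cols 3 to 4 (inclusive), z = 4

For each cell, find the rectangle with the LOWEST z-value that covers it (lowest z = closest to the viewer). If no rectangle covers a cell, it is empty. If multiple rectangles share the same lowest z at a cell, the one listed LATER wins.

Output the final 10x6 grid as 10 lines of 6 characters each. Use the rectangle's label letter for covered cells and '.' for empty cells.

......
..AAA.
..AAA.
..AAA.
......
..BBB.
..BBB.
..BBB.
..CCC.
..CCC.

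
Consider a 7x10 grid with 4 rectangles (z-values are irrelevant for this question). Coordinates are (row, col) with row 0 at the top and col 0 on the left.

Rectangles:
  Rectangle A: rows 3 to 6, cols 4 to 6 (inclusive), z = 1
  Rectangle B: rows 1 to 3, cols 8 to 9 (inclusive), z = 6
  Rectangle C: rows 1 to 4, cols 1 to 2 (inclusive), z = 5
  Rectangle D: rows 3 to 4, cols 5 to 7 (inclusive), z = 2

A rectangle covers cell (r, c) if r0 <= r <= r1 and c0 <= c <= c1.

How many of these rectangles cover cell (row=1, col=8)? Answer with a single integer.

Answer: 1

Derivation:
Check cell (1,8):
  A: rows 3-6 cols 4-6 -> outside (row miss)
  B: rows 1-3 cols 8-9 -> covers
  C: rows 1-4 cols 1-2 -> outside (col miss)
  D: rows 3-4 cols 5-7 -> outside (row miss)
Count covering = 1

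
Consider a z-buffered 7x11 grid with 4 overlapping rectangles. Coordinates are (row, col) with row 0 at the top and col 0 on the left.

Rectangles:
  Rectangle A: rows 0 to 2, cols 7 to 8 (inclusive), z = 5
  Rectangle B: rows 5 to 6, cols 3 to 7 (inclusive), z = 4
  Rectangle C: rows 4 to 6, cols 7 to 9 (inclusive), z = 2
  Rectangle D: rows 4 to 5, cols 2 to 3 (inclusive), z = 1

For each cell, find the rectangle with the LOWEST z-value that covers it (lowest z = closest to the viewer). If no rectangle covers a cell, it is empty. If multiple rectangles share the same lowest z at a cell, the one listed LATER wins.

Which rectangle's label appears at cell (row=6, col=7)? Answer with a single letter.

Check cell (6,7):
  A: rows 0-2 cols 7-8 -> outside (row miss)
  B: rows 5-6 cols 3-7 z=4 -> covers; best now B (z=4)
  C: rows 4-6 cols 7-9 z=2 -> covers; best now C (z=2)
  D: rows 4-5 cols 2-3 -> outside (row miss)
Winner: C at z=2

Answer: C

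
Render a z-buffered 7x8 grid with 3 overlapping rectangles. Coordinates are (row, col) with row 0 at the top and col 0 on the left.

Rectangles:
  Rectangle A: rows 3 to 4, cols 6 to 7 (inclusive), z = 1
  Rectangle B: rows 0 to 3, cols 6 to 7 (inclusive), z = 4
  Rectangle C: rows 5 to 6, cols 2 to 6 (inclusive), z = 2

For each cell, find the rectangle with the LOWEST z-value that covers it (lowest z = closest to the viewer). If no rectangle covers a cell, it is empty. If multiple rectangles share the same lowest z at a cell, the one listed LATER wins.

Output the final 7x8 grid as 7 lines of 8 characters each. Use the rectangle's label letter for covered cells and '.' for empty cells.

......BB
......BB
......BB
......AA
......AA
..CCCCC.
..CCCCC.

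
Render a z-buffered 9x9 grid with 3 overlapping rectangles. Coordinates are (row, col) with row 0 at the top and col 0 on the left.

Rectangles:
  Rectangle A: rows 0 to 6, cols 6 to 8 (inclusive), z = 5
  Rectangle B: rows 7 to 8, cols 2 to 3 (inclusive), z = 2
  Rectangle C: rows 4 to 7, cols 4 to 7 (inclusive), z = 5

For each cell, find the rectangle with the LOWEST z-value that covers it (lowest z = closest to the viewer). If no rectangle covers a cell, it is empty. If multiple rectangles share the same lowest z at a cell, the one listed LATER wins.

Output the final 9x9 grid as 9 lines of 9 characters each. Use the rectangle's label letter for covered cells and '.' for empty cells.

......AAA
......AAA
......AAA
......AAA
....CCCCA
....CCCCA
....CCCCA
..BBCCCC.
..BB.....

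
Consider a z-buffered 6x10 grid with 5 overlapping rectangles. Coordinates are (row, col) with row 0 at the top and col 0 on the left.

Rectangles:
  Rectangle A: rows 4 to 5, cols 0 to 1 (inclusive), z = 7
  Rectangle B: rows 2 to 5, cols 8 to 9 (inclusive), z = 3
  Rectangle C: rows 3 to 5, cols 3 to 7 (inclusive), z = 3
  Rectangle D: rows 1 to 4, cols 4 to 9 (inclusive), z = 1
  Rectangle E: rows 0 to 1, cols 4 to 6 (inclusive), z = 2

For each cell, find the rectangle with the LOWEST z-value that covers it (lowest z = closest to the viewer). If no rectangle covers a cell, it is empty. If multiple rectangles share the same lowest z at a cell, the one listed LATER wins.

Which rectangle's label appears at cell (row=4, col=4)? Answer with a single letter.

Check cell (4,4):
  A: rows 4-5 cols 0-1 -> outside (col miss)
  B: rows 2-5 cols 8-9 -> outside (col miss)
  C: rows 3-5 cols 3-7 z=3 -> covers; best now C (z=3)
  D: rows 1-4 cols 4-9 z=1 -> covers; best now D (z=1)
  E: rows 0-1 cols 4-6 -> outside (row miss)
Winner: D at z=1

Answer: D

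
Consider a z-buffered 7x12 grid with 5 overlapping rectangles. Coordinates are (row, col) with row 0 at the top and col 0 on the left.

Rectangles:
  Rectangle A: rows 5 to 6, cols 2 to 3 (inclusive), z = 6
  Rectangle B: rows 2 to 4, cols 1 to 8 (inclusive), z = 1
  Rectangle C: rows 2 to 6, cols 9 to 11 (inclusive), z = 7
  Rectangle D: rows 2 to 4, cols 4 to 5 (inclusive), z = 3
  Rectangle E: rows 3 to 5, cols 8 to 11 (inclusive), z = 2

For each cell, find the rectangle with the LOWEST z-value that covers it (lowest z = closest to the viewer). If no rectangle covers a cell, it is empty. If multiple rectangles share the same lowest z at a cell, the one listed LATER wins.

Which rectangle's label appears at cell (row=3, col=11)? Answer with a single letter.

Check cell (3,11):
  A: rows 5-6 cols 2-3 -> outside (row miss)
  B: rows 2-4 cols 1-8 -> outside (col miss)
  C: rows 2-6 cols 9-11 z=7 -> covers; best now C (z=7)
  D: rows 2-4 cols 4-5 -> outside (col miss)
  E: rows 3-5 cols 8-11 z=2 -> covers; best now E (z=2)
Winner: E at z=2

Answer: E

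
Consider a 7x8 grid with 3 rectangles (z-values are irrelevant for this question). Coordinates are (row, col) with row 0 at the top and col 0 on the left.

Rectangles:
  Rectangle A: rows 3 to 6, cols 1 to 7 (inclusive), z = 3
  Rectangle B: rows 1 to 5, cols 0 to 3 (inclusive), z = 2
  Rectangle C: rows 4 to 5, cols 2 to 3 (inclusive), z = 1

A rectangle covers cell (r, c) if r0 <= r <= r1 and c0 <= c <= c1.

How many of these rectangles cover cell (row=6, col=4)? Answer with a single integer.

Check cell (6,4):
  A: rows 3-6 cols 1-7 -> covers
  B: rows 1-5 cols 0-3 -> outside (row miss)
  C: rows 4-5 cols 2-3 -> outside (row miss)
Count covering = 1

Answer: 1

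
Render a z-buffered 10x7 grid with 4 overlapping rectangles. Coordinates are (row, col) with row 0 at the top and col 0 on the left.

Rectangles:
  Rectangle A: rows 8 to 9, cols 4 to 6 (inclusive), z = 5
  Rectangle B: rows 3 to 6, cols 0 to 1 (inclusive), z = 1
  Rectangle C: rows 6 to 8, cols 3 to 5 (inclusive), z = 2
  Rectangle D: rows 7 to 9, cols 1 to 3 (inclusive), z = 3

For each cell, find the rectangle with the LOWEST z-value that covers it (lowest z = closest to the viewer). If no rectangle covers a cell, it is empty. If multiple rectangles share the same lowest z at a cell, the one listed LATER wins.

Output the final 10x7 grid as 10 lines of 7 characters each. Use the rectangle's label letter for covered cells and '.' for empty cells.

.......
.......
.......
BB.....
BB.....
BB.....
BB.CCC.
.DDCCC.
.DDCCCA
.DDDAAA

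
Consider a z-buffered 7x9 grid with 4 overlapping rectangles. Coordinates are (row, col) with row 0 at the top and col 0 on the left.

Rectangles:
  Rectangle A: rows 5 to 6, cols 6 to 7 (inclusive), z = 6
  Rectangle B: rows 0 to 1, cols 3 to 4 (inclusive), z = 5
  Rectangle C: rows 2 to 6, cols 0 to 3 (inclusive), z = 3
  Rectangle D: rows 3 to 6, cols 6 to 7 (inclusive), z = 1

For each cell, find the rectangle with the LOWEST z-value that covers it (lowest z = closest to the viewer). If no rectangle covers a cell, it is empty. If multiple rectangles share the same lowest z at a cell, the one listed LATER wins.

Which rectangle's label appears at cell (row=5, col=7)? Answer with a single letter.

Answer: D

Derivation:
Check cell (5,7):
  A: rows 5-6 cols 6-7 z=6 -> covers; best now A (z=6)
  B: rows 0-1 cols 3-4 -> outside (row miss)
  C: rows 2-6 cols 0-3 -> outside (col miss)
  D: rows 3-6 cols 6-7 z=1 -> covers; best now D (z=1)
Winner: D at z=1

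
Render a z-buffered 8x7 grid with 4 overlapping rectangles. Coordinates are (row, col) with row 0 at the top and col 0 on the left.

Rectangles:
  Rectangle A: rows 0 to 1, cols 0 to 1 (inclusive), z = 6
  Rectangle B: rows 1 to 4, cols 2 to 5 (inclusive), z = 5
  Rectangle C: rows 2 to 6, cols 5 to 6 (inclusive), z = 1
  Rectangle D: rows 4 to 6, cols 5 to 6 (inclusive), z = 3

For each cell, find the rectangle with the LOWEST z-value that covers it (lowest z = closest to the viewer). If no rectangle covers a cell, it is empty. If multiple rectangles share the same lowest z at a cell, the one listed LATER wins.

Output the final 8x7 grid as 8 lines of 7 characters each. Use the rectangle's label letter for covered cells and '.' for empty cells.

AA.....
AABBBB.
..BBBCC
..BBBCC
..BBBCC
.....CC
.....CC
.......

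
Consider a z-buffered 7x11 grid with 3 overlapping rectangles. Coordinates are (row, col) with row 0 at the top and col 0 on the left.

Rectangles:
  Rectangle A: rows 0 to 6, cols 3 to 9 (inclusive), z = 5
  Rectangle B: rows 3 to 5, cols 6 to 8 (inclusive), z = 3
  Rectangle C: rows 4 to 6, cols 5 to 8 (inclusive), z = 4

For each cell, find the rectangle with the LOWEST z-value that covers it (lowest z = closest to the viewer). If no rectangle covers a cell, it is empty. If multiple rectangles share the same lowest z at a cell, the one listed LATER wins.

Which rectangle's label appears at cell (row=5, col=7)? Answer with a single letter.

Check cell (5,7):
  A: rows 0-6 cols 3-9 z=5 -> covers; best now A (z=5)
  B: rows 3-5 cols 6-8 z=3 -> covers; best now B (z=3)
  C: rows 4-6 cols 5-8 z=4 -> covers; best now B (z=3)
Winner: B at z=3

Answer: B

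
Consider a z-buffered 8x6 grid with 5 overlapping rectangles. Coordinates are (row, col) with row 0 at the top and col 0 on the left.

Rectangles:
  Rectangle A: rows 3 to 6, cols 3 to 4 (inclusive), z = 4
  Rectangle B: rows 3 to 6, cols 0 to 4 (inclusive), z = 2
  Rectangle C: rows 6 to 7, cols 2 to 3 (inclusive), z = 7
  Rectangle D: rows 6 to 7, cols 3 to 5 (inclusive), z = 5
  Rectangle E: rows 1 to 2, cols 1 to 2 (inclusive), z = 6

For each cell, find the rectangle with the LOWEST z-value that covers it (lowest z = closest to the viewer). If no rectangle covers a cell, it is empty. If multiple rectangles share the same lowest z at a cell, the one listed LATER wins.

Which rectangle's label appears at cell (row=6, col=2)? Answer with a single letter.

Check cell (6,2):
  A: rows 3-6 cols 3-4 -> outside (col miss)
  B: rows 3-6 cols 0-4 z=2 -> covers; best now B (z=2)
  C: rows 6-7 cols 2-3 z=7 -> covers; best now B (z=2)
  D: rows 6-7 cols 3-5 -> outside (col miss)
  E: rows 1-2 cols 1-2 -> outside (row miss)
Winner: B at z=2

Answer: B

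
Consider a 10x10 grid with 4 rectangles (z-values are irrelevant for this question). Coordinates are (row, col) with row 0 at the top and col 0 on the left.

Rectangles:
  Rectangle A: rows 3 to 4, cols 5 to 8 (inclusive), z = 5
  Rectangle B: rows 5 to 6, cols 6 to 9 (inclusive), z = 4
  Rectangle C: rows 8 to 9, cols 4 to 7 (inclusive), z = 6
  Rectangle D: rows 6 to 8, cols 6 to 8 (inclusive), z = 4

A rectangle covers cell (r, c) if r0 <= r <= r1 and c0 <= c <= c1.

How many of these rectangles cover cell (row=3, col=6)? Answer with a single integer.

Answer: 1

Derivation:
Check cell (3,6):
  A: rows 3-4 cols 5-8 -> covers
  B: rows 5-6 cols 6-9 -> outside (row miss)
  C: rows 8-9 cols 4-7 -> outside (row miss)
  D: rows 6-8 cols 6-8 -> outside (row miss)
Count covering = 1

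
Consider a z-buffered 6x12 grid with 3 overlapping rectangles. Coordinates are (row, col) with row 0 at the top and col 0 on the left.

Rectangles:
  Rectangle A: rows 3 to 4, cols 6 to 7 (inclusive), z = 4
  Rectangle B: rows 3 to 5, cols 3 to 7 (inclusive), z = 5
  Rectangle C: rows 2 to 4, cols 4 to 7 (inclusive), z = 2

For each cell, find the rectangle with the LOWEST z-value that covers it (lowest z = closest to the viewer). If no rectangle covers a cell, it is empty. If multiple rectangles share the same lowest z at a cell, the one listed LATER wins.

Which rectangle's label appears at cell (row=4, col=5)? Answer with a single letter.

Answer: C

Derivation:
Check cell (4,5):
  A: rows 3-4 cols 6-7 -> outside (col miss)
  B: rows 3-5 cols 3-7 z=5 -> covers; best now B (z=5)
  C: rows 2-4 cols 4-7 z=2 -> covers; best now C (z=2)
Winner: C at z=2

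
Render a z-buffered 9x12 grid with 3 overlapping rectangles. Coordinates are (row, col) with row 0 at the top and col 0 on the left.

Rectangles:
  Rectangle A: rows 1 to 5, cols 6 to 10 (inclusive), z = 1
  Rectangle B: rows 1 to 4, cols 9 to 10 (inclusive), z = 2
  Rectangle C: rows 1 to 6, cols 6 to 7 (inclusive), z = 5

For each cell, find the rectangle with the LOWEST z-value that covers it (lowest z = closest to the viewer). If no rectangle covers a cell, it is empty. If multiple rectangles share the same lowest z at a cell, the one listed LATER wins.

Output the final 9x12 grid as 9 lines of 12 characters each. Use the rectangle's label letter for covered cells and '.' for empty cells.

............
......AAAAA.
......AAAAA.
......AAAAA.
......AAAAA.
......AAAAA.
......CC....
............
............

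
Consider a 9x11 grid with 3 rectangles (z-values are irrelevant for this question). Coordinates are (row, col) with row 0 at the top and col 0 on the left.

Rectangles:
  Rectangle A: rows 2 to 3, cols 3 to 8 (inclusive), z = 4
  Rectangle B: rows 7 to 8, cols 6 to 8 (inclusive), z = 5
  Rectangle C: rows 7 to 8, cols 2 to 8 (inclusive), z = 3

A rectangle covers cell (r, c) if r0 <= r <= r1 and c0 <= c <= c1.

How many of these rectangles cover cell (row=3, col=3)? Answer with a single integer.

Answer: 1

Derivation:
Check cell (3,3):
  A: rows 2-3 cols 3-8 -> covers
  B: rows 7-8 cols 6-8 -> outside (row miss)
  C: rows 7-8 cols 2-8 -> outside (row miss)
Count covering = 1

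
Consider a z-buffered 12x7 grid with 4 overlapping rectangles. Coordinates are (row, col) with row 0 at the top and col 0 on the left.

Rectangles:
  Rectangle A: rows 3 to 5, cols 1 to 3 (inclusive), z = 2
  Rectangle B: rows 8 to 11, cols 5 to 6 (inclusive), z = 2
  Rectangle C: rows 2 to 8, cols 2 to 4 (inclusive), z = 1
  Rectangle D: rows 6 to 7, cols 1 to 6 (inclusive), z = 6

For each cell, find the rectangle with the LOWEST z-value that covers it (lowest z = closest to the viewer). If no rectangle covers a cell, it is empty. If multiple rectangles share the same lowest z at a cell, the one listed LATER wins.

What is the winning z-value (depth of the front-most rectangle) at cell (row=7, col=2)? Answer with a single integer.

Answer: 1

Derivation:
Check cell (7,2):
  A: rows 3-5 cols 1-3 -> outside (row miss)
  B: rows 8-11 cols 5-6 -> outside (row miss)
  C: rows 2-8 cols 2-4 z=1 -> covers; best now C (z=1)
  D: rows 6-7 cols 1-6 z=6 -> covers; best now C (z=1)
Winner: C at z=1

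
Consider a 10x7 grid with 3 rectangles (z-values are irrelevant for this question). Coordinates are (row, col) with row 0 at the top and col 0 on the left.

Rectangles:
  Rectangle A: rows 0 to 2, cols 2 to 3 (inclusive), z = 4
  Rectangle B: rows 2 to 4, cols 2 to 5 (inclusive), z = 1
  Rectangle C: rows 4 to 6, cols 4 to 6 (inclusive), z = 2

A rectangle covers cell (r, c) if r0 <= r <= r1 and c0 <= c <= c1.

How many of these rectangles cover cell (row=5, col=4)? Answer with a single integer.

Check cell (5,4):
  A: rows 0-2 cols 2-3 -> outside (row miss)
  B: rows 2-4 cols 2-5 -> outside (row miss)
  C: rows 4-6 cols 4-6 -> covers
Count covering = 1

Answer: 1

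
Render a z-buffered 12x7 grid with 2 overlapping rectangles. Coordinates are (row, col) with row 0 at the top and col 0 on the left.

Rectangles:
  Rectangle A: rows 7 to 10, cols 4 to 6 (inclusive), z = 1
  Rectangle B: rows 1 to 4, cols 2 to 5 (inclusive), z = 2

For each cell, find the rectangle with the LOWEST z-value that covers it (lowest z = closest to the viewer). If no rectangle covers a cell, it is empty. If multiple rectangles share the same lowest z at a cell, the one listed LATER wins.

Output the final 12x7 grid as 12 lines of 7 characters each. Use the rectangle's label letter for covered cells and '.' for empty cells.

.......
..BBBB.
..BBBB.
..BBBB.
..BBBB.
.......
.......
....AAA
....AAA
....AAA
....AAA
.......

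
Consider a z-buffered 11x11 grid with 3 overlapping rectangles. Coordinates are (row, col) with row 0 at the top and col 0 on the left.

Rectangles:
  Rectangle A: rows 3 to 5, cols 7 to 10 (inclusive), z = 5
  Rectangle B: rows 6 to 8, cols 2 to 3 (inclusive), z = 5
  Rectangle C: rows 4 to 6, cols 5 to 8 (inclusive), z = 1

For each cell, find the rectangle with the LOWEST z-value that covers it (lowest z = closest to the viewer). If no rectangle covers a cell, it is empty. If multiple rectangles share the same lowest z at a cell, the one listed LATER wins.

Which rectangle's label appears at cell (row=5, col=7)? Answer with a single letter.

Answer: C

Derivation:
Check cell (5,7):
  A: rows 3-5 cols 7-10 z=5 -> covers; best now A (z=5)
  B: rows 6-8 cols 2-3 -> outside (row miss)
  C: rows 4-6 cols 5-8 z=1 -> covers; best now C (z=1)
Winner: C at z=1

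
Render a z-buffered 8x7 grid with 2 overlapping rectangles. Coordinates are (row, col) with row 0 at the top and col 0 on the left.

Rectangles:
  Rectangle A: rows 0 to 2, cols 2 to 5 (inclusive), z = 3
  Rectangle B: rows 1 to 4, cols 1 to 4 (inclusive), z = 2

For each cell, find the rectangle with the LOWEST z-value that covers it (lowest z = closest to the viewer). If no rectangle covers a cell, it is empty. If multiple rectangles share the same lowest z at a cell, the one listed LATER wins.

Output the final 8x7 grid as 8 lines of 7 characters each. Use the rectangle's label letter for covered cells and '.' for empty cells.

..AAAA.
.BBBBA.
.BBBBA.
.BBBB..
.BBBB..
.......
.......
.......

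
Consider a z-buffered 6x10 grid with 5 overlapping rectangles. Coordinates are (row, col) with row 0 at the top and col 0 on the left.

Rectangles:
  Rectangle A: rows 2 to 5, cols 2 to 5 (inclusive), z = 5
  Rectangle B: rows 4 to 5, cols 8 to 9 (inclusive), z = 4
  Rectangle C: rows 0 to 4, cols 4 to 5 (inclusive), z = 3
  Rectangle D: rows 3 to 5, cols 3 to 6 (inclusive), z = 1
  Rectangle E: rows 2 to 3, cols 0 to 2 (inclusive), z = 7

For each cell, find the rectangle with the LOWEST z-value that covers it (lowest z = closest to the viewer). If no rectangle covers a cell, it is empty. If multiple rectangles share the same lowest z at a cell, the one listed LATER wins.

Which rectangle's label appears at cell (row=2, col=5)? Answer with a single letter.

Check cell (2,5):
  A: rows 2-5 cols 2-5 z=5 -> covers; best now A (z=5)
  B: rows 4-5 cols 8-9 -> outside (row miss)
  C: rows 0-4 cols 4-5 z=3 -> covers; best now C (z=3)
  D: rows 3-5 cols 3-6 -> outside (row miss)
  E: rows 2-3 cols 0-2 -> outside (col miss)
Winner: C at z=3

Answer: C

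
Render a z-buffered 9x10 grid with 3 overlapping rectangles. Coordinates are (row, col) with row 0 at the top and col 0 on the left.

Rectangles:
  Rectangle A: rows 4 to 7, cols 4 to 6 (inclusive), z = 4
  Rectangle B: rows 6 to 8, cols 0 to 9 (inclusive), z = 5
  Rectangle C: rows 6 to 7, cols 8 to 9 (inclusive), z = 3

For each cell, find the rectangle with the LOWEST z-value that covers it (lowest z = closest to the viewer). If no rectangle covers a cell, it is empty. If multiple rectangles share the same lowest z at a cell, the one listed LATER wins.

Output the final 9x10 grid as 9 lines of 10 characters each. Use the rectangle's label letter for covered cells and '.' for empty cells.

..........
..........
..........
..........
....AAA...
....AAA...
BBBBAAABCC
BBBBAAABCC
BBBBBBBBBB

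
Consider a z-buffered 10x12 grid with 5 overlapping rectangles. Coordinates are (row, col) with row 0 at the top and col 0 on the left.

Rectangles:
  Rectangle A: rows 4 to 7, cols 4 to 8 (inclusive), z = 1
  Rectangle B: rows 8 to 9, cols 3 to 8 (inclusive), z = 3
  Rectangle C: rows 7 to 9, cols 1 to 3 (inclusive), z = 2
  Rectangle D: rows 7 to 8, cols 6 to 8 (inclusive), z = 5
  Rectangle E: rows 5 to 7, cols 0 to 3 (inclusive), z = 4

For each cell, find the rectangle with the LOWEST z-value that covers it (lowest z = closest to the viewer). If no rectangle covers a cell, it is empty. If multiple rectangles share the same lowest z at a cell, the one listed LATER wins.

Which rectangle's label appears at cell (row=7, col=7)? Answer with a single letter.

Answer: A

Derivation:
Check cell (7,7):
  A: rows 4-7 cols 4-8 z=1 -> covers; best now A (z=1)
  B: rows 8-9 cols 3-8 -> outside (row miss)
  C: rows 7-9 cols 1-3 -> outside (col miss)
  D: rows 7-8 cols 6-8 z=5 -> covers; best now A (z=1)
  E: rows 5-7 cols 0-3 -> outside (col miss)
Winner: A at z=1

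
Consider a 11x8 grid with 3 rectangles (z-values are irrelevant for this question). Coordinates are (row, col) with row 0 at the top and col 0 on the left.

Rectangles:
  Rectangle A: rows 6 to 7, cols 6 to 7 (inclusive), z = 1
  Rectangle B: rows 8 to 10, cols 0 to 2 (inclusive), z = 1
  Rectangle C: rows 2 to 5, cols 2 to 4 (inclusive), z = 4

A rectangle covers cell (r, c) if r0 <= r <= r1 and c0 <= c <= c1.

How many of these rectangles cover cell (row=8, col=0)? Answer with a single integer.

Check cell (8,0):
  A: rows 6-7 cols 6-7 -> outside (row miss)
  B: rows 8-10 cols 0-2 -> covers
  C: rows 2-5 cols 2-4 -> outside (row miss)
Count covering = 1

Answer: 1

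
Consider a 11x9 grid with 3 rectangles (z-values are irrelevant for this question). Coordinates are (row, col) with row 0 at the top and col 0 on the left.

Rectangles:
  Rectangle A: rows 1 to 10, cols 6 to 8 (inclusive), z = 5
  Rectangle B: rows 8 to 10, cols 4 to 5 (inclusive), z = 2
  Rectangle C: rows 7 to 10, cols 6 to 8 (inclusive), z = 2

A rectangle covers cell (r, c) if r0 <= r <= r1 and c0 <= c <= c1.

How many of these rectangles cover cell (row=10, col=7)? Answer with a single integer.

Answer: 2

Derivation:
Check cell (10,7):
  A: rows 1-10 cols 6-8 -> covers
  B: rows 8-10 cols 4-5 -> outside (col miss)
  C: rows 7-10 cols 6-8 -> covers
Count covering = 2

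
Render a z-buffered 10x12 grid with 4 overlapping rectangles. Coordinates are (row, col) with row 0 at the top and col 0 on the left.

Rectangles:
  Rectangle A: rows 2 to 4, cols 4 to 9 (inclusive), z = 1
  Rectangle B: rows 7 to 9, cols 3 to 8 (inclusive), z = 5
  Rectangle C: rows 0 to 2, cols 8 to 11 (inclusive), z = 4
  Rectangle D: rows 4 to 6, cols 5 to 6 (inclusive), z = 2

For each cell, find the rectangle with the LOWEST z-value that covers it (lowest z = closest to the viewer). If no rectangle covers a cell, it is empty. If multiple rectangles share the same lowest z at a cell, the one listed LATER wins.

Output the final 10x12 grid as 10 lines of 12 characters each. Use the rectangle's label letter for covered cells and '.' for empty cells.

........CCCC
........CCCC
....AAAAAACC
....AAAAAA..
....AAAAAA..
.....DD.....
.....DD.....
...BBBBBB...
...BBBBBB...
...BBBBBB...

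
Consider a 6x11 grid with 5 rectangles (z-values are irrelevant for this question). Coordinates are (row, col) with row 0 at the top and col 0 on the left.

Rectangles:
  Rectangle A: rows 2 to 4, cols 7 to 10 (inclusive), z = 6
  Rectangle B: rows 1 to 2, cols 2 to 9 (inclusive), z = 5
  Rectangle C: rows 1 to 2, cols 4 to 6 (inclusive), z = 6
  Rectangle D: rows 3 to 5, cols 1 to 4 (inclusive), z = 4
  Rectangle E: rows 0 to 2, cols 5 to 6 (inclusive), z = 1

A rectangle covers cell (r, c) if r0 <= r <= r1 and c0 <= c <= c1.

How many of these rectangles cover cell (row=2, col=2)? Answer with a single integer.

Check cell (2,2):
  A: rows 2-4 cols 7-10 -> outside (col miss)
  B: rows 1-2 cols 2-9 -> covers
  C: rows 1-2 cols 4-6 -> outside (col miss)
  D: rows 3-5 cols 1-4 -> outside (row miss)
  E: rows 0-2 cols 5-6 -> outside (col miss)
Count covering = 1

Answer: 1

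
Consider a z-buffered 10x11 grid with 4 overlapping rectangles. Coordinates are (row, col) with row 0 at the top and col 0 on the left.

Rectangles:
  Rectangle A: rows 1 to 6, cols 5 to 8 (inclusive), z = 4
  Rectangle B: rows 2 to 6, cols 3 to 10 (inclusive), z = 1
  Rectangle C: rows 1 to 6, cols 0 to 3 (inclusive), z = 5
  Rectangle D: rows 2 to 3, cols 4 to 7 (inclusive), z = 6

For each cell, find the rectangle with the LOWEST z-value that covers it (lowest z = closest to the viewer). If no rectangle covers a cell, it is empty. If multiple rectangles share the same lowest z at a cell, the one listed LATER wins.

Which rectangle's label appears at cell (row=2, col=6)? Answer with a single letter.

Answer: B

Derivation:
Check cell (2,6):
  A: rows 1-6 cols 5-8 z=4 -> covers; best now A (z=4)
  B: rows 2-6 cols 3-10 z=1 -> covers; best now B (z=1)
  C: rows 1-6 cols 0-3 -> outside (col miss)
  D: rows 2-3 cols 4-7 z=6 -> covers; best now B (z=1)
Winner: B at z=1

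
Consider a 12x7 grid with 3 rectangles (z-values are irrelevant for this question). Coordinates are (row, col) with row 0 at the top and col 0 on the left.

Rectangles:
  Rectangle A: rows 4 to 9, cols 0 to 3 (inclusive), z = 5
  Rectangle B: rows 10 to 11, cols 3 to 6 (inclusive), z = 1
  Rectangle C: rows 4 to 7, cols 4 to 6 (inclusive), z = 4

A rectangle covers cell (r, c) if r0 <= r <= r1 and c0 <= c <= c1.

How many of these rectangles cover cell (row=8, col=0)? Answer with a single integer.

Check cell (8,0):
  A: rows 4-9 cols 0-3 -> covers
  B: rows 10-11 cols 3-6 -> outside (row miss)
  C: rows 4-7 cols 4-6 -> outside (row miss)
Count covering = 1

Answer: 1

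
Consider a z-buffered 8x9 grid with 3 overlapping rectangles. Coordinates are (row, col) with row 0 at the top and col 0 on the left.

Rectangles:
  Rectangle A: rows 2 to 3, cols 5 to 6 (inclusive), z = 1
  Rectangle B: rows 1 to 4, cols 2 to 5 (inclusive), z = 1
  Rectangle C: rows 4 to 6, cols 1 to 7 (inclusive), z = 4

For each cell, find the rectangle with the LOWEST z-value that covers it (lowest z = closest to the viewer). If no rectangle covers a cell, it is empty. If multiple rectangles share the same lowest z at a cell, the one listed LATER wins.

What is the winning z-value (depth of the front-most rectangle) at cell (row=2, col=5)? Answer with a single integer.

Check cell (2,5):
  A: rows 2-3 cols 5-6 z=1 -> covers; best now A (z=1)
  B: rows 1-4 cols 2-5 z=1 -> covers; best now B (z=1)
  C: rows 4-6 cols 1-7 -> outside (row miss)
Winner: B at z=1

Answer: 1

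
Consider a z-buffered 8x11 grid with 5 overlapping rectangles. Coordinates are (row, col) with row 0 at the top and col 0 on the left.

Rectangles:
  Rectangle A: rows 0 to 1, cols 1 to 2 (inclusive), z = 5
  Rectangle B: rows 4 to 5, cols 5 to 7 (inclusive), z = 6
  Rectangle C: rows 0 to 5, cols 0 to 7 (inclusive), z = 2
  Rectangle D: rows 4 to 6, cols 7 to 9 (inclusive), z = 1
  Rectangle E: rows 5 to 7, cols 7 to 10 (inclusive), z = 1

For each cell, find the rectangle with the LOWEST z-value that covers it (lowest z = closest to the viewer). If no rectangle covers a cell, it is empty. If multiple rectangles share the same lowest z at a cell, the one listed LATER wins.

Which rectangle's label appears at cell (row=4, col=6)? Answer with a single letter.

Check cell (4,6):
  A: rows 0-1 cols 1-2 -> outside (row miss)
  B: rows 4-5 cols 5-7 z=6 -> covers; best now B (z=6)
  C: rows 0-5 cols 0-7 z=2 -> covers; best now C (z=2)
  D: rows 4-6 cols 7-9 -> outside (col miss)
  E: rows 5-7 cols 7-10 -> outside (row miss)
Winner: C at z=2

Answer: C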